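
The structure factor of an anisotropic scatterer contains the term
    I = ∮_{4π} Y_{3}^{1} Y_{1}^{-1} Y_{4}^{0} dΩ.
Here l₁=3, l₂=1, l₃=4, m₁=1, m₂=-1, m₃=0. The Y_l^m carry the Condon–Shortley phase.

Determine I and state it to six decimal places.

Checks pass: Σm=0; 8 even; l₃=4∈[2,4].
(2·3+1)(2·1+1)(2·4+1) = 189
Δ: 0! 6! 2! / 9! → 1/252
sum: t=0:+1/36 = 1/36
3j²(3 1 4; 0 0 0) = Δ·Π!·Σ² = 4/63  (sign +1)
sum: t=0:+1/96 = 1/96
3j²(3 1 4; 1 -1 0) = Δ·Π!·Σ² = 1/42  (sign +1)
combine: 4πI² = 189·4/63·1/42 = 2/7
take √, sign +1: I = 0.15078601

0.150786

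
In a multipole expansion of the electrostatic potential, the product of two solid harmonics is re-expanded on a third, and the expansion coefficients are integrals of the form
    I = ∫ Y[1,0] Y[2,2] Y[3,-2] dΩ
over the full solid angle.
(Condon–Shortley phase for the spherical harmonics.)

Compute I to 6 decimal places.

0.184674

Checks pass: Σm=0; 6 even; l₃=3∈[1,3].
(2·1+1)(2·2+1)(2·3+1) = 105
Δ: 0! 2! 4! / 7! → 1/105
sum: t=0:+1/4 = 1/4
3j²(1 2 3; 0 0 0) = Δ·Π!·Σ² = 3/35  (sign -1)
sum: t=0:+1/24 = 1/24
3j²(1 2 3; 0 2 -2) = Δ·Π!·Σ² = 1/21  (sign -1)
combine: 4πI² = 105·3/35·1/21 = 3/7
take √, sign +1: I = 0.18467439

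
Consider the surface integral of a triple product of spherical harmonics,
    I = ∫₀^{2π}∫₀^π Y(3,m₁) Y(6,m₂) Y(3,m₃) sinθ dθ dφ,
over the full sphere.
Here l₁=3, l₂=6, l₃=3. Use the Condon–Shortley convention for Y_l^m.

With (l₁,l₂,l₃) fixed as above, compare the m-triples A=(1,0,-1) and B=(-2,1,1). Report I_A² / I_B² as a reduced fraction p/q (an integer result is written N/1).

15/7

Shared (l₁,l₂,l₃)=(3,6,3): N and (l;000)² cancel in I_A²/I_B².
A: Δ = 6!·0!·6!/13! = 1/12012; Racah Σ t=2..2: t=2:+1/2304 = 1/2304; ⇒ 3j(3 6 3; 1 0 -1)² = 75/4004, sgn +1
B: Δ = 6!·0!·6!/13! = 1/12012; Racah Σ t=5..5: t=5:−1/5760 = -1/5760; ⇒ 3j(3 6 3; -2 1 1)² = 5/572, sgn -1
I_A²/I_B² = (75/4004)/(5/572) = 15/7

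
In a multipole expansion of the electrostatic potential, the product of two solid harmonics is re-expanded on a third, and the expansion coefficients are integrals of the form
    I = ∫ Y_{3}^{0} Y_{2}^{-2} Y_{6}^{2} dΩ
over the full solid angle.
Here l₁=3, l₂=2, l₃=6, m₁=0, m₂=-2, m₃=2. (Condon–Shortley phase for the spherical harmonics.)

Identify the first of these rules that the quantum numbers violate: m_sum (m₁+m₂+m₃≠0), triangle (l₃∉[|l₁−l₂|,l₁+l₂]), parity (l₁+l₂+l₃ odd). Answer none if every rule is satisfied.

triangle

m₁+m₂+m₃ = 0 − 2 + 2 = 0  ✓
triangle: |3−2|=1 ≤ l₃=6 ≤ 3+2=5  ✗
parity: l₁+l₂+l₃ = 11 is odd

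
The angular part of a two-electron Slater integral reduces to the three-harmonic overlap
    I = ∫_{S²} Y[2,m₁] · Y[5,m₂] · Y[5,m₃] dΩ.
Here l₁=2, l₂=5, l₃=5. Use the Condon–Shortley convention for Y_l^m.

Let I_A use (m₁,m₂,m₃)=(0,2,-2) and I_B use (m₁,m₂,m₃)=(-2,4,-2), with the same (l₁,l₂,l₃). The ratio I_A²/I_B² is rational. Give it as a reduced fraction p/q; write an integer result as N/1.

Shared (l₁,l₂,l₃)=(2,5,5): N and (l;000)² cancel in I_A²/I_B².
A: Δ = 2!·2!·8!/13! = 1/38610; Racah Σ t=0..2: t=0:+1/20160 t=1:−1/1440 t=2:+1/2880 = -1/3360; ⇒ 3j(2 5 5; 0 2 -2)² = 6/715, sgn +1
B: Δ = 2!·2!·8!/13! = 1/38610; Racah Σ t=2..2: t=2:+1/20160 = 1/20160; ⇒ 3j(2 5 5; -2 4 -2)² = 12/715, sgn -1
I_A²/I_B² = (6/715)/(12/715) = 1/2

1/2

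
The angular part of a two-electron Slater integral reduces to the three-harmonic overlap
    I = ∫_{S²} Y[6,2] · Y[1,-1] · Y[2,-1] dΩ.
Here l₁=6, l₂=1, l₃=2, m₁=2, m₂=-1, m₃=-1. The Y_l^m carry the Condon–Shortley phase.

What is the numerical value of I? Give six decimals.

l₃=2 ∉ [5,7] — triangle fails ⇒ I = 0

0.000000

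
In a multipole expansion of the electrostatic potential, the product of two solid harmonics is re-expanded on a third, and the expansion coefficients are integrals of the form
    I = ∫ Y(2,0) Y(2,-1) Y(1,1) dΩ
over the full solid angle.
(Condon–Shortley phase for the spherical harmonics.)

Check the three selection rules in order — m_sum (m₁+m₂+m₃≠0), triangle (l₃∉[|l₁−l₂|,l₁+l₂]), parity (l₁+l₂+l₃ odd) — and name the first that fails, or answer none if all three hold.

parity

azimuthal sum: 0 − 1 + 1 = 0  ✓
0 ≤ 1 ≤ 4 (triangle on l)  ✓
L = 2 + 2 + 1 = 5 (odd)  ✗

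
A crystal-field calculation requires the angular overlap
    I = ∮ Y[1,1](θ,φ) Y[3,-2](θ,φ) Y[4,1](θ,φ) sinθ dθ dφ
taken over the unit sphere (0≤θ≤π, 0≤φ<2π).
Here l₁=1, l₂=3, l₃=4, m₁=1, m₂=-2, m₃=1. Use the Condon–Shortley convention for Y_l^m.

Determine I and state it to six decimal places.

Rules hold: Σm=0, L=8 even, 2≤4≤4.
N = 3·7·9 = 189
Δ = 0!·2!·6!/9! = 1/252
Racah Σ t=0..0: t=0:+1/36 = 1/36
⇒ 3j(1 3 4; 0 0 0)² = 4/63, sgn +1
Racah Σ t=0..0: t=0:+1/240 = 1/240
⇒ 3j(1 3 4; 1 -2 1)² = 1/84, sgn -1
4πI² = N·(3j₀)²·(3jₘ)² = 1/7
I = -1·√(0.142857/4π) = -0.10662181

-0.106622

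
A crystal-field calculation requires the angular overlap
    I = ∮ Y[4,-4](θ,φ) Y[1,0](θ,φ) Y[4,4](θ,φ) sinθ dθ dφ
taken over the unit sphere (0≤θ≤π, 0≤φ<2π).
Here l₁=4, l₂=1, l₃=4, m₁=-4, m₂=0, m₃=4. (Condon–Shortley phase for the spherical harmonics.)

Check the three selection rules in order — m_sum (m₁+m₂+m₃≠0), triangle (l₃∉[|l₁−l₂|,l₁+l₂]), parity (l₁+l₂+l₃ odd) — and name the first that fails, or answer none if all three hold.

parity

azimuthal sum: -4 + 0 + 4 = 0  ✓
3 ≤ 4 ≤ 5 (triangle on l)  ✓
L = 4 + 1 + 4 = 9 (odd)  ✗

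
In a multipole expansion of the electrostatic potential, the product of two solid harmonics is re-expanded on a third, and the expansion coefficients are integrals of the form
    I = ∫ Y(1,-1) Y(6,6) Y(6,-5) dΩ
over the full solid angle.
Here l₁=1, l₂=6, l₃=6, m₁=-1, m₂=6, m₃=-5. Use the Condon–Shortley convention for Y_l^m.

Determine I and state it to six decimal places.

0.000000

L=13 odd ⇒ parity kills the (l;000) factor ⇒ I = 0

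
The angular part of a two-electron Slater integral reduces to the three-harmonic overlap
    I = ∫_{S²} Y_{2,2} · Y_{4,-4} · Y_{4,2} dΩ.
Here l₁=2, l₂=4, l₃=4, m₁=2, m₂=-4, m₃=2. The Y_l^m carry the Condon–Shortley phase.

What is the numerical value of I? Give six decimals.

-0.106180

Rules hold: Σm=0, L=10 even, 2≤4≤6.
N = 5·9·9 = 405
Δ = 2!·2!·6!/11! = 1/13860
Racah Σ t=0..2: t=0:+1/192 t=1:−1/36 t=2:+1/192 = -5/288
⇒ 3j(2 4 4; 0 0 0)² = 20/693, sgn -1
Racah Σ t=0..0: t=0:+1/2880 = 1/2880
⇒ 3j(2 4 4; 2 -4 2)² = 2/165, sgn +1
4πI² = N·(3j₀)²·(3jₘ)² = 120/847
I = -1·√(0.141677/4π) = -0.10618031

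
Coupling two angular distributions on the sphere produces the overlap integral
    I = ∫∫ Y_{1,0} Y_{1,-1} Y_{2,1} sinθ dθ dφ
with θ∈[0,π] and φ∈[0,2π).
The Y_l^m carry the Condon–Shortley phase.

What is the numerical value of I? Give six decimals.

Checks pass: Σm=0; 4 even; l₃=2∈[0,2].
(2·1+1)(2·1+1)(2·2+1) = 45
Δ: 0! 2! 2! / 5! → 1/30
sum: t=0:+1/1 = 1/1
3j²(1 1 2; 0 0 0) = Δ·Π!·Σ² = 2/15  (sign +1)
sum: t=0:+1/2 = 1/2
3j²(1 1 2; 0 -1 1) = Δ·Π!·Σ² = 1/10  (sign -1)
combine: 4πI² = 45·2/15·1/10 = 3/5
take √, sign -1: I = -0.21850969

-0.218510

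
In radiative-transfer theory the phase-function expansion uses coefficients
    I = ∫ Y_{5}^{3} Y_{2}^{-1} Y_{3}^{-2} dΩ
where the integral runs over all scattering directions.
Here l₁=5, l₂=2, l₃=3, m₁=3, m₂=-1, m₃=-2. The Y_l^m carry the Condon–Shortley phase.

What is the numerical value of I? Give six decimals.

-0.253584

m-sum 0 ✓  L=10 even ✓  3≤3≤7 ✓
Π(2lᵢ+1) = 11×5×7 = 385
triangle coeff Δ(5,2,3) = 1/2310
Σ_t [2,2]: t=2:+1/144 = 1/144
(3j)²=10/231 [(5 2 3; 0 0 0)], sign=-1
Σ_t [1,1]: t=1:−1/720 = -1/720
(3j)²=8/165 [(5 2 3; 3 -1 -2)], sign=+1
⇒ 4πI² = 80/99
I = (-1)√(80/99/(4π)) = -0.25358436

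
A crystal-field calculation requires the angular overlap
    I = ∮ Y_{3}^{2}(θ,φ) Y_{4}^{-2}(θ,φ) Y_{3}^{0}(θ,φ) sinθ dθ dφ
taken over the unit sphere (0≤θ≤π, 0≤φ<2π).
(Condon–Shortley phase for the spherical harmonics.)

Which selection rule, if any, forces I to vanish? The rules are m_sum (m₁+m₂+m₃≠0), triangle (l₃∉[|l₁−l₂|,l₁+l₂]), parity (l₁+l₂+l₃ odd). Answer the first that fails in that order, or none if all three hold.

none

Σmᵢ = 0  ✓
l₃∈[|l₁−l₂|,l₁+l₂]=[1,7], have l₃=3  ✓
Σlᵢ = 10 ⇒ even  ✓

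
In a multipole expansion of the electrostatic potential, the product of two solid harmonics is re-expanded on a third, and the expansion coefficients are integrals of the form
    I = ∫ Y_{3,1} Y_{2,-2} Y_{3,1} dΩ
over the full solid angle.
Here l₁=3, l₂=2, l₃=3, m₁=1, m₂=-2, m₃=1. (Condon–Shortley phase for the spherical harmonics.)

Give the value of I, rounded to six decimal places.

0.206013

Checks pass: Σm=0; 8 even; l₃=3∈[1,5].
(2·3+1)(2·2+1)(2·3+1) = 245
Δ: 2! 4! 2! / 9! → 1/3780
sum: t=0:+1/24 t=1:−1/4 t=2:+1/24 = -1/6
3j²(3 2 3; 0 0 0) = Δ·Π!·Σ² = 4/105  (sign +1)
sum: t=0:+1/16 = 1/16
3j²(3 2 3; 1 -2 1) = Δ·Π!·Σ² = 2/35  (sign +1)
combine: 4πI² = 245·4/105·2/35 = 8/15
take √, sign +1: I = 0.20601291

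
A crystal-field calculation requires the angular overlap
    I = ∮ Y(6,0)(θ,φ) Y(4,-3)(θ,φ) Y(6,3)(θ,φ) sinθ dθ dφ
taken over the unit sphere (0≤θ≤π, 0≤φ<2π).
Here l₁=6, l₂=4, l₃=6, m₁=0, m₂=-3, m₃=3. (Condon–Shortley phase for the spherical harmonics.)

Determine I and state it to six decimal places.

Checks pass: Σm=0; 16 even; l₃=6∈[2,10].
(2·6+1)(2·4+1)(2·6+1) = 1521
Δ: 4! 8! 4! / 17! → 1/15315300
sum: t=0:+1/829440 t=1:−1/25920 t=2:+1/9216 t=3:−1/25920 t=4:+1/829440 = 7/207360
3j²(6 4 6; 0 0 0) = Δ·Π!·Σ² = 28/2431  (sign +1)
sum: t=0:+1/207360 t=1:−1/103680 = -1/207360
3j²(6 4 6; 0 -3 3) = Δ·Π!·Σ² = 21/2431  (sign +1)
combine: 4πI² = 1521·28/2431·21/2431 = 5292/34969
take √, sign +1: I = 0.10973960

0.109740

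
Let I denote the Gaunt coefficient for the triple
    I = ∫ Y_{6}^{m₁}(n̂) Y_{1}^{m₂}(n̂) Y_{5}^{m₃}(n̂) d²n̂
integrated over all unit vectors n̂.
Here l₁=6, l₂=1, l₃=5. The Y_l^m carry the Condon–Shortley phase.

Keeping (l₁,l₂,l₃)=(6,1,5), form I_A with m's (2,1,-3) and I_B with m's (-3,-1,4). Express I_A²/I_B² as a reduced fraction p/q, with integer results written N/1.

2/1

l's match ⇒ only the (l;m) 3-j factors differ between A and B.
A: triangle coeff Δ(6,1,5) = 1/858; Σ_t [2,2]: t=2:+1/161280 = 1/161280; (3j)²=1/143 [(6 1 5; 2 1 -3)], sign=+1
B: triangle coeff Δ(6,1,5) = 1/858; Σ_t [0,0]: t=0:+1/725760 = 1/725760; (3j)²=1/286 [(6 1 5; -3 -1 4)], sign=-1
I_A²/I_B² = (1/143)/(1/286) = 2/1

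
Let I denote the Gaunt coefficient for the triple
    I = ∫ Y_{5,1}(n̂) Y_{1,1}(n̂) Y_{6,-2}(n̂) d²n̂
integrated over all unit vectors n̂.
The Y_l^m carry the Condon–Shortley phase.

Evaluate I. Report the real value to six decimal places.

Rules hold: Σm=0, L=12 even, 4≤6≤6.
N = 11·3·13 = 429
Δ = 0!·10!·2!/13! = 1/858
Racah Σ t=0..0: t=0:+1/14400 = 1/14400
⇒ 3j(5 1 6; 0 0 0)² = 6/143, sgn +1
Racah Σ t=0..0: t=0:+1/34560 = 1/34560
⇒ 3j(5 1 6; 1 1 -2)² = 14/429, sgn +1
4πI² = N·(3j₀)²·(3jₘ)² = 84/143
I = +1·√(0.587413/4π) = 0.21620548

0.216205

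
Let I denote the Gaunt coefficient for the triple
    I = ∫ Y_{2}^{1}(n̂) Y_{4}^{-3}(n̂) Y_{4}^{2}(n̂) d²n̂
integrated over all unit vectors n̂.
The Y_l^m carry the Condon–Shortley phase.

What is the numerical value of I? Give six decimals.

-0.187702

Checks pass: Σm=0; 10 even; l₃=4∈[2,6].
(2·2+1)(2·4+1)(2·4+1) = 405
Δ: 2! 2! 6! / 11! → 1/13860
sum: t=0:+1/192 t=1:−1/36 t=2:+1/192 = -5/288
3j²(2 4 4; 0 0 0) = Δ·Π!·Σ² = 20/693  (sign -1)
sum: t=0:+1/240 t=1:−1/1440 = 1/288
3j²(2 4 4; 1 -3 2) = Δ·Π!·Σ² = 5/132  (sign +1)
combine: 4πI² = 405·20/693·5/132 = 375/847
take √, sign -1: I = -0.18770204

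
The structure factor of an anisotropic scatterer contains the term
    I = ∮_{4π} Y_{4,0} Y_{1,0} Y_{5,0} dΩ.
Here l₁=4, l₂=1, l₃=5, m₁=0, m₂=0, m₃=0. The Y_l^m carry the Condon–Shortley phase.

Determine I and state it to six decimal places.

0.245532

Rules hold: Σm=0, L=10 even, 3≤5≤5.
N = 9·3·11 = 297
Δ = 0!·8!·2!/11! = 1/495
Racah Σ t=0..0: t=0:+1/576 = 1/576
⇒ 3j(4 1 5; 0 0 0)² = 5/99, sgn -1
(m-triple is (0,0,0) — same symbol as above.)
4πI² = N·(3j₀)²·(3jₘ)² = 25/33
I = +1·√(0.757576/4π) = 0.24553200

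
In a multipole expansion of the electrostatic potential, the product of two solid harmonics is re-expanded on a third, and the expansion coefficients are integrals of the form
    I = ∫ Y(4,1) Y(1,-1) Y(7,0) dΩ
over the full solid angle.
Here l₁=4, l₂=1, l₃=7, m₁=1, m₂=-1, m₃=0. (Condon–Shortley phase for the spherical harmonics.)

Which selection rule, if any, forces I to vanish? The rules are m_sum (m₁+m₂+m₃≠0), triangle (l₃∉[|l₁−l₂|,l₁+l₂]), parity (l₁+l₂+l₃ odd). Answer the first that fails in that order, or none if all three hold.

triangle

m₁+m₂+m₃ = 1 − 1 + 0 = 0  ✓
triangle: |4−1|=3 ≤ l₃=7 ≤ 4+1=5  ✗
parity: l₁+l₂+l₃ = 12 is even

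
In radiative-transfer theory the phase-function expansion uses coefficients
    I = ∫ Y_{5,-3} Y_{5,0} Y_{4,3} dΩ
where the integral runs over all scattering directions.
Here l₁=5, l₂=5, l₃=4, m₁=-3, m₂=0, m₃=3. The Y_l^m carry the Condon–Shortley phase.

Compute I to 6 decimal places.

0.130198

m-sum 0 ✓  L=14 even ✓  0≤4≤10 ✓
Π(2lᵢ+1) = 11×11×9 = 1089
triangle coeff Δ(5,5,4) = 1/3153150
Σ_t [1,5]: t=1:−1/69120 t=2:+1/1728 t=3:−1/576 t=4:+1/1728 t=5:−1/69120 = -7/11520
(3j)²=2/143 [(5 5 4; 0 0 0)], sign=-1
Σ_t [4,5]: t=4:+1/6912 t=5:−1/17280 = 1/11520
(3j)²=2/143 [(5 5 4; -3 0 3)], sign=-1
⇒ 4πI² = 36/169
I = (+1)√(36/169/(4π)) = 0.13019760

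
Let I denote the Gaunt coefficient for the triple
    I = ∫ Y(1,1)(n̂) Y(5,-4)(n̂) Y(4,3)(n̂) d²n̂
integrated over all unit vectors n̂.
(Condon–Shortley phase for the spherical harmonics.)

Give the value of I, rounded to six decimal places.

m-sum 0 ✓  L=10 even ✓  4≤4≤6 ✓
Π(2lᵢ+1) = 3×11×9 = 297
triangle coeff Δ(1,5,4) = 1/495
Σ_t [1,1]: t=1:−1/576 = -1/576
(3j)²=5/99 [(1 5 4; 0 0 0)], sign=-1
Σ_t [0,0]: t=0:+1/10080 = 1/10080
(3j)²=4/55 [(1 5 4; 1 -4 3)], sign=-1
⇒ 4πI² = 12/11
I = (+1)√(12/11/(4π)) = 0.29463840

0.294638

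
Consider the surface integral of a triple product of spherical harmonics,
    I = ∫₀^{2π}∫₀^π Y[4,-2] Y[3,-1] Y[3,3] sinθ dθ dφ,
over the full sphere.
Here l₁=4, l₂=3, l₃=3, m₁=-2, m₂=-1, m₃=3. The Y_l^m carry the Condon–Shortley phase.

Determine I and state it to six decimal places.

-0.188451

Checks pass: Σm=0; 10 even; l₃=3∈[1,7].
(2·4+1)(2·3+1)(2·3+1) = 441
Δ: 4! 4! 2! / 11! → 1/34650
sum: t=1:−1/72 t=2:+1/16 t=3:−1/72 = 5/144
3j²(4 3 3; 0 0 0) = Δ·Π!·Σ² = 2/77  (sign -1)
sum: t=2:+1/192 = 1/192
3j²(4 3 3; -2 -1 3) = Δ·Π!·Σ² = 3/77  (sign +1)
combine: 4πI² = 441·2/77·3/77 = 54/121
take √, sign -1: I = -0.18845135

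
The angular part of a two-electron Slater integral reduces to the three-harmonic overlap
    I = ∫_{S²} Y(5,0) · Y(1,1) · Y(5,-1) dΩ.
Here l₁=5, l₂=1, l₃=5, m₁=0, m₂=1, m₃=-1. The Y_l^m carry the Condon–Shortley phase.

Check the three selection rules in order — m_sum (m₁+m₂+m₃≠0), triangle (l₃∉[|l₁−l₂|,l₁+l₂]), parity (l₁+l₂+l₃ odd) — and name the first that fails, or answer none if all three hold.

parity

m₁+m₂+m₃ = 0 + 1 − 1 = 0  ✓
triangle: |5−1|=4 ≤ l₃=5 ≤ 5+1=6  ✓
parity: l₁+l₂+l₃ = 11 is odd  ✗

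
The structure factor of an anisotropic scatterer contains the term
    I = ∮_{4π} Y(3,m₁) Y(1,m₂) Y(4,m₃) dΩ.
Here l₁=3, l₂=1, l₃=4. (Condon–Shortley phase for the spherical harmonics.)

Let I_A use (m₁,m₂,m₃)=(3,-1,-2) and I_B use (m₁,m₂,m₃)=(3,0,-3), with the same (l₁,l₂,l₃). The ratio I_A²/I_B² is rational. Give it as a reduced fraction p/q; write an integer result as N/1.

Shared (l₁,l₂,l₃)=(3,1,4): N and (l;000)² cancel in I_A²/I_B².
A: Δ = 0!·6!·2!/9! = 1/252; Racah Σ t=0..0: t=0:+1/1440 = 1/1440; ⇒ 3j(3 1 4; 3 -1 -2)² = 1/252, sgn +1
B: Δ = 0!·6!·2!/9! = 1/252; Racah Σ t=0..0: t=0:+1/720 = 1/720; ⇒ 3j(3 1 4; 3 0 -3)² = 1/36, sgn -1
I_A²/I_B² = (1/252)/(1/36) = 1/7

1/7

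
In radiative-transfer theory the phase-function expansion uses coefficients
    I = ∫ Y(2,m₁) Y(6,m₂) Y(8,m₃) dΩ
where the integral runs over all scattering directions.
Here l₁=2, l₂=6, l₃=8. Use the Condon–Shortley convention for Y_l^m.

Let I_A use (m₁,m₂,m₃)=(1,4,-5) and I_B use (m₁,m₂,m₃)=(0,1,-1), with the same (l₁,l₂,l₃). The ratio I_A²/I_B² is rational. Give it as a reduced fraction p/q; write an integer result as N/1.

Shared (l₁,l₂,l₃)=(2,6,8): N and (l;000)² cancel in I_A²/I_B².
A: Δ = 0!·4!·12!/17! = 1/30940; Racah Σ t=0..0: t=0:+1/43545600 = 1/43545600; ⇒ 3j(2 6 8; 1 4 -5)² = 33/1190, sgn -1
B: Δ = 0!·4!·12!/17! = 1/30940; Racah Σ t=0..0: t=0:+1/2419200 = 1/2419200; ⇒ 3j(2 6 8; 0 1 -1)² = 27/1105, sgn -1
I_A²/I_B² = (33/1190)/(27/1105) = 143/126

143/126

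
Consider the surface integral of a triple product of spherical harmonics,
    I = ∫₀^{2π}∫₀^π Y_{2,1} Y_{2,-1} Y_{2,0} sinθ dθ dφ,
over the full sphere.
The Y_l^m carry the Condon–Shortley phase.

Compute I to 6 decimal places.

Rules hold: Σm=0, L=6 even, 0≤2≤4.
N = 5·5·5 = 125
Δ = 2!·2!·2!/7! = 1/630
Racah Σ t=0..2: t=0:+1/8 t=1:−1/1 t=2:+1/8 = -3/4
⇒ 3j(2 2 2; 0 0 0)² = 2/35, sgn -1
Racah Σ t=0..1: t=0:+1/2 t=1:−1/4 = 1/4
⇒ 3j(2 2 2; 1 -1 0)² = 1/70, sgn +1
4πI² = N·(3j₀)²·(3jₘ)² = 5/49
I = -1·√(0.102041/4π) = -0.09011188

-0.090112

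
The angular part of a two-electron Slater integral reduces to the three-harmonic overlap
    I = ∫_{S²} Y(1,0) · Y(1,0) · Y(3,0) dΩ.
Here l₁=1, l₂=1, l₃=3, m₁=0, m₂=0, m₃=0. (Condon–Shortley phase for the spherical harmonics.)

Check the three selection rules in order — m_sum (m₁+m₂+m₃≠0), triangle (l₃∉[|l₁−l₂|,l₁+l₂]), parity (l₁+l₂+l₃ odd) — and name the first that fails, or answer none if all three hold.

triangle

azimuthal sum: 0 + 0 + 0 = 0  ✓
0 ≤ 3 ≤ 2 (triangle on l)  ✗
L = 1 + 1 + 3 = 5 (odd)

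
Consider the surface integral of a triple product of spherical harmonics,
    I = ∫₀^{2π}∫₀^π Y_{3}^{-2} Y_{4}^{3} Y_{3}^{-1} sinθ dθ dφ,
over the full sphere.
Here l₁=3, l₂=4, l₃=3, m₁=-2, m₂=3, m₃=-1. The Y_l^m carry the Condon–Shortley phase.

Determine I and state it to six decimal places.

-0.095955

Checks pass: Σm=0; 10 even; l₃=3∈[1,7].
(2·3+1)(2·4+1)(2·3+1) = 441
Δ: 4! 2! 4! / 11! → 1/34650
sum: t=1:−1/72 t=2:+1/16 t=3:−1/72 = 5/144
3j²(3 4 3; 0 0 0) = Δ·Π!·Σ² = 2/77  (sign -1)
sum: t=3:−1/288 t=4:+1/144 = 1/288
3j²(3 4 3; -2 3 -1) = Δ·Π!·Σ² = 1/99  (sign +1)
combine: 4πI² = 441·2/77·1/99 = 14/121
take √, sign -1: I = -0.09595473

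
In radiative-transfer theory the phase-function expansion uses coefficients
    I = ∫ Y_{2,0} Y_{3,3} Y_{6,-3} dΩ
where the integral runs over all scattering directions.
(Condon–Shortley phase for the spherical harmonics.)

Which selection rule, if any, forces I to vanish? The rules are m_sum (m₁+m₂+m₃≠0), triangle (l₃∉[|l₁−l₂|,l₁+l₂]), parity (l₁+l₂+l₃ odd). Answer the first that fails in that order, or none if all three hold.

triangle

m₁+m₂+m₃ = 0 + 3 − 3 = 0  ✓
triangle: |2−3|=1 ≤ l₃=6 ≤ 2+3=5  ✗
parity: l₁+l₂+l₃ = 11 is odd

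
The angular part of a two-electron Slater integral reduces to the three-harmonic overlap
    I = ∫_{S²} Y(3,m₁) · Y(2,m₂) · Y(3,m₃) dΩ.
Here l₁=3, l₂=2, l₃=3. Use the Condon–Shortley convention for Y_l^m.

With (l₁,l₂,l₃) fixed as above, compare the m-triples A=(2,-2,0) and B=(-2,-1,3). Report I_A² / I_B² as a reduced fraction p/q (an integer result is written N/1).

4/5

Same 3,2,3: normalisation and zero-m 3j drop out of the ratio.
A: Δ: 2! 4! 2! / 9! → 1/3780; sum: t=0:+1/24 = 1/24; 3j²(3 2 3; 2 -2 0) = Δ·Π!·Σ² = 1/21  (sign -1)
B: Δ: 2! 4! 2! / 9! → 1/3780; sum: t=1:−1/48 = -1/48; 3j²(3 2 3; -2 -1 3) = Δ·Π!·Σ² = 5/84  (sign -1)
I_A²/I_B² = (1/21)/(5/84) = 4/5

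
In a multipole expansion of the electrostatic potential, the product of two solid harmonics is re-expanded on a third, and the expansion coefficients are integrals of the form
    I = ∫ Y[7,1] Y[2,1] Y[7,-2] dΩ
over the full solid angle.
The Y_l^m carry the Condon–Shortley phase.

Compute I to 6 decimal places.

Rules hold: Σm=0, L=16 even, 5≤7≤9.
N = 15·5·15 = 1125
Δ = 2!·12!·2!/17! = 1/185640
Racah Σ t=0..2: t=0:+1/2419200 t=1:−1/518400 t=2:+1/2419200 = -1/907200
⇒ 3j(7 2 7; 0 0 0)² = 56/3315, sgn +1
Racah Σ t=1..2: t=1:−1/1209600 t=2:+1/1935360 = -1/3225600
⇒ 3j(7 2 7; 1 1 -2)² = 243/61880, sgn +1
4πI² = N·(3j₀)²·(3jₘ)² = 3645/48841
I = +1·√(0.0746299/4π) = 0.07706400

0.077064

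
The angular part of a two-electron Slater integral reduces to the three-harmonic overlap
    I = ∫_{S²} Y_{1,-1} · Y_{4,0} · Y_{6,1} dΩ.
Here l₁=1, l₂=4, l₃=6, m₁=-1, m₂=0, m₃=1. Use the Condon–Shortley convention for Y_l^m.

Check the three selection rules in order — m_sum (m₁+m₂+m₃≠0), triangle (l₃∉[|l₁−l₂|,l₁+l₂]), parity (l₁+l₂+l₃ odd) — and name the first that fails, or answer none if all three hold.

triangle

azimuthal sum: -1 + 0 + 1 = 0  ✓
3 ≤ 6 ≤ 5 (triangle on l)  ✗
L = 1 + 4 + 6 = 11 (odd)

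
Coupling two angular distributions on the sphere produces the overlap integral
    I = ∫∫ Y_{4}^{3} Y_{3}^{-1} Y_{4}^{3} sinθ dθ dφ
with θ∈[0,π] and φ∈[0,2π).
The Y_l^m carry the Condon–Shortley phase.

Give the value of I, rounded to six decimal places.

3 − 1 + 3 = 5 ≠ 0: azimuthal integral kills it; I = 0

0.000000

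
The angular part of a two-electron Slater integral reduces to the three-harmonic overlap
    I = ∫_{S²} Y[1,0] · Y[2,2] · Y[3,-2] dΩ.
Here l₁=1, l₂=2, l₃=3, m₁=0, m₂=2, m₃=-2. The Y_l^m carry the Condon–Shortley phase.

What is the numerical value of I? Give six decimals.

0.184674

Rules hold: Σm=0, L=6 even, 1≤3≤3.
N = 3·5·7 = 105
Δ = 0!·2!·4!/7! = 1/105
Racah Σ t=0..0: t=0:+1/4 = 1/4
⇒ 3j(1 2 3; 0 0 0)² = 3/35, sgn -1
Racah Σ t=0..0: t=0:+1/24 = 1/24
⇒ 3j(1 2 3; 0 2 -2)² = 1/21, sgn -1
4πI² = N·(3j₀)²·(3jₘ)² = 3/7
I = +1·√(0.428571/4π) = 0.18467439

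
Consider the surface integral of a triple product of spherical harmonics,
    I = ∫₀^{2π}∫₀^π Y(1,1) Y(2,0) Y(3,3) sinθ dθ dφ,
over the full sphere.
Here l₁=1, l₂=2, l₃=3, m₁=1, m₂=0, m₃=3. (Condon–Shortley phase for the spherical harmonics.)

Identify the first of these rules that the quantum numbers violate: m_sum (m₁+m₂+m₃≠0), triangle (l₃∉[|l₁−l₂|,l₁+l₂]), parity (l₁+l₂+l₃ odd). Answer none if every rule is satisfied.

azimuthal sum: 1 + 0 + 3 = 4  ✗
1 ≤ 3 ≤ 3 (triangle on l)
L = 1 + 2 + 3 = 6 (even)

m_sum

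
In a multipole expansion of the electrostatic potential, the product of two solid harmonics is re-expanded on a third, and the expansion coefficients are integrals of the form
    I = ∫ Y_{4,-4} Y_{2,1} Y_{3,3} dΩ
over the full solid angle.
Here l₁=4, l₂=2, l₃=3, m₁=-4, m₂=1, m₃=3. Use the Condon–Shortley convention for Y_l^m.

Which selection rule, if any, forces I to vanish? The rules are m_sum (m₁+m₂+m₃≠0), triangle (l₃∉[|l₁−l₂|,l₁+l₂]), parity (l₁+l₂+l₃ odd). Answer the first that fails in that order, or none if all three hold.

parity

azimuthal sum: -4 + 1 + 3 = 0  ✓
2 ≤ 3 ≤ 6 (triangle on l)  ✓
L = 4 + 2 + 3 = 9 (odd)  ✗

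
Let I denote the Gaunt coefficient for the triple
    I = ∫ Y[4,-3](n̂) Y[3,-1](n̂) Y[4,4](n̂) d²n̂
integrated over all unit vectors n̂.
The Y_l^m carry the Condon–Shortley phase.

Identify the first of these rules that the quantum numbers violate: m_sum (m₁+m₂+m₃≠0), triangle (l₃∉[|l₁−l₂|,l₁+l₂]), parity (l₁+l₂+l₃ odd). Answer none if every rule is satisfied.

m₁+m₂+m₃ = -3 − 1 + 4 = 0  ✓
triangle: |4−3|=1 ≤ l₃=4 ≤ 4+3=7  ✓
parity: l₁+l₂+l₃ = 11 is odd  ✗

parity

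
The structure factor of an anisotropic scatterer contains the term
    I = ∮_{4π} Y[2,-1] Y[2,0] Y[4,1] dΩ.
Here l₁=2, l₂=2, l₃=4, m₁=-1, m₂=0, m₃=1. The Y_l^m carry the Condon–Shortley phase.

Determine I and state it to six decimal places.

Rules hold: Σm=0, L=8 even, 0≤4≤4.
N = 5·5·9 = 225
Δ = 0!·4!·4!/9! = 1/630
Racah Σ t=0..0: t=0:+1/16 = 1/16
⇒ 3j(2 2 4; 0 0 0)² = 2/35, sgn +1
Racah Σ t=0..0: t=0:+1/24 = 1/24
⇒ 3j(2 2 4; -1 0 1)² = 1/21, sgn -1
4πI² = N·(3j₀)²·(3jₘ)² = 30/49
I = -1·√(0.612245/4π) = -0.22072812

-0.220728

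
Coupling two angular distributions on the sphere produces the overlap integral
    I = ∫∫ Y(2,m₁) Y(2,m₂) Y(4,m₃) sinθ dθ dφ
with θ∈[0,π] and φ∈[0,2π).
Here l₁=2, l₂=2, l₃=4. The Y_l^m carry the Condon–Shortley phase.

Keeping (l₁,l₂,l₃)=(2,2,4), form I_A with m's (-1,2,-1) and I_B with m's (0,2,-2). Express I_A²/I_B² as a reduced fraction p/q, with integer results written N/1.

1/3

l's match ⇒ only the (l;m) 3-j factors differ between A and B.
A: triangle coeff Δ(2,2,4) = 1/630; Σ_t [0,0]: t=0:+1/144 = 1/144; (3j)²=1/126 [(2 2 4; -1 2 -1)], sign=-1
B: triangle coeff Δ(2,2,4) = 1/630; Σ_t [0,0]: t=0:+1/96 = 1/96; (3j)²=1/42 [(2 2 4; 0 2 -2)], sign=+1
I_A²/I_B² = (1/126)/(1/42) = 1/3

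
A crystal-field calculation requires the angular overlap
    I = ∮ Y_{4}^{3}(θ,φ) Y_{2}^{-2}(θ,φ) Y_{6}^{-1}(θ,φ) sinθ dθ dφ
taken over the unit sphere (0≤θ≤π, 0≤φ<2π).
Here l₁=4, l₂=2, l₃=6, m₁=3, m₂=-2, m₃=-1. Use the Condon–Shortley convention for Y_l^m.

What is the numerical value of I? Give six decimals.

-0.035563

m-sum 0 ✓  L=12 even ✓  2≤6≤6 ✓
Π(2lᵢ+1) = 9×5×13 = 585
triangle coeff Δ(4,2,6) = 1/6435
Σ_t [0,0]: t=0:+1/2304 = 1/2304
(3j)²=5/143 [(4 2 6; 0 0 0)], sign=+1
Σ_t [0,0]: t=0:+1/120960 = 1/120960
(3j)²=1/1287 [(4 2 6; 3 -2 -1)], sign=-1
⇒ 4πI² = 25/1573
I = (-1)√(25/1573/(4π)) = -0.03556319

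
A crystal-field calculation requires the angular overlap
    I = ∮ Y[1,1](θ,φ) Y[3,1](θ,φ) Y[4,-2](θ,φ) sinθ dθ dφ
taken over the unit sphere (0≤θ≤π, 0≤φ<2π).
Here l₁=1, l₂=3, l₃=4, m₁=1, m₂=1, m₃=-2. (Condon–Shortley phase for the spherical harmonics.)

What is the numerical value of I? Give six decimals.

0.238414

Checks pass: Σm=0; 8 even; l₃=4∈[2,4].
(2·1+1)(2·3+1)(2·4+1) = 189
Δ: 0! 2! 6! / 9! → 1/252
sum: t=0:+1/36 = 1/36
3j²(1 3 4; 0 0 0) = Δ·Π!·Σ² = 4/63  (sign +1)
sum: t=0:+1/96 = 1/96
3j²(1 3 4; 1 1 -2) = Δ·Π!·Σ² = 5/84  (sign +1)
combine: 4πI² = 189·4/63·5/84 = 5/7
take √, sign +1: I = 0.23841361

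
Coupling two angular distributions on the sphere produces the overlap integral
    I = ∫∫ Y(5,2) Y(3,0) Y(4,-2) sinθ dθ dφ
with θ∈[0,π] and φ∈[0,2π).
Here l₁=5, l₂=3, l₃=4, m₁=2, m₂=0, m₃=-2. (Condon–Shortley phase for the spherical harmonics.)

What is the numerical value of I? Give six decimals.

Rules hold: Σm=0, L=12 even, 2≤4≤8.
N = 11·7·9 = 693
Δ = 4!·6!·2!/13! = 1/180180
Racah Σ t=1..3: t=1:−1/576 t=2:+1/144 t=3:−1/576 = 1/288
⇒ 3j(5 3 4; 0 0 0)² = 20/1001, sgn +1
Racah Σ t=1..3: t=1:−1/576 t=2:+1/480 t=3:−1/8640 = 1/4320
⇒ 3j(5 3 4; 2 0 -2)² = 1/2145, sgn +1
4πI² = N·(3j₀)²·(3jₘ)² = 12/1859
I = +1·√(0.00645508/4π) = 0.02266449

0.022664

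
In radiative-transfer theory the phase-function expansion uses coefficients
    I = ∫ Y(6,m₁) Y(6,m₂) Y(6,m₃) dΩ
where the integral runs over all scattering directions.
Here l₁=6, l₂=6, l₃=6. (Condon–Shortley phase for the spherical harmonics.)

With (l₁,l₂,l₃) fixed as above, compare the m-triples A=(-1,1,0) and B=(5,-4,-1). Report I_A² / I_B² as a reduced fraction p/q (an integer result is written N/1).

Shared (l₁,l₂,l₃)=(6,6,6): N and (l;000)² cancel in I_A²/I_B².
A: Δ = 6!·6!·6!/19! = 1/325909584; Racah Σ t=1..6: t=1:−1/62208000 t=2:+1/691200 t=3:−1/82944 t=4:+1/62208 t=5:−1/276480 t=6:+1/10368000 = 1/518400; ⇒ 3j(6 6 6; -1 1 0)² = 100/46189, sgn +1
B: Δ = 6!·6!·6!/19! = 1/325909584; Racah Σ t=0..1: t=0:+1/4147200 t=1:−1/10368000 = 1/6912000; ⇒ 3j(6 6 6; 5 -4 -1)² = 189/16796, sgn -1
I_A²/I_B² = (100/46189)/(189/16796) = 400/2079

400/2079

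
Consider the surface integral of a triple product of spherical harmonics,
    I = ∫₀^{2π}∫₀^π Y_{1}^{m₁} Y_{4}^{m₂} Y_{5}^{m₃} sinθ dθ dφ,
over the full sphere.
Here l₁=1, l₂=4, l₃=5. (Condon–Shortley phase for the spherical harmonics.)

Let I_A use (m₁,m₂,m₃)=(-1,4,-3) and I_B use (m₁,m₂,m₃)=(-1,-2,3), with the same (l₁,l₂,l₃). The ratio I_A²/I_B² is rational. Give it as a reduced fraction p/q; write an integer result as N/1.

1/28

l's match ⇒ only the (l;m) 3-j factors differ between A and B.
A: triangle coeff Δ(1,4,5) = 1/495; Σ_t [0,0]: t=0:+1/80640 = 1/80640; (3j)²=1/495 [(1 4 5; -1 4 -3)], sign=+1
B: triangle coeff Δ(1,4,5) = 1/495; Σ_t [0,0]: t=0:+1/2880 = 1/2880; (3j)²=28/495 [(1 4 5; -1 -2 3)], sign=+1
I_A²/I_B² = (1/495)/(28/495) = 1/28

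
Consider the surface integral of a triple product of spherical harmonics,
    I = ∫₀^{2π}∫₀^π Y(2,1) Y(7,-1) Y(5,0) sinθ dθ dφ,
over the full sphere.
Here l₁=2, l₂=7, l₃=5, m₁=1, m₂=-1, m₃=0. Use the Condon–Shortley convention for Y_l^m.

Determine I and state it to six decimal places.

-0.207724

Checks pass: Σm=0; 14 even; l₃=5∈[5,9].
(2·2+1)(2·7+1)(2·5+1) = 825
Δ: 4! 0! 10! / 15! → 1/15015
sum: t=2:+1/57600 = 1/57600
3j²(2 7 5; 0 0 0) = Δ·Π!·Σ² = 21/715  (sign -1)
sum: t=1:−1/86400 = -1/86400
3j²(2 7 5; 1 -1 0) = Δ·Π!·Σ² = 16/715  (sign +1)
combine: 4πI² = 825·21/715·16/715 = 1008/1859
take √, sign -1: I = -0.20772350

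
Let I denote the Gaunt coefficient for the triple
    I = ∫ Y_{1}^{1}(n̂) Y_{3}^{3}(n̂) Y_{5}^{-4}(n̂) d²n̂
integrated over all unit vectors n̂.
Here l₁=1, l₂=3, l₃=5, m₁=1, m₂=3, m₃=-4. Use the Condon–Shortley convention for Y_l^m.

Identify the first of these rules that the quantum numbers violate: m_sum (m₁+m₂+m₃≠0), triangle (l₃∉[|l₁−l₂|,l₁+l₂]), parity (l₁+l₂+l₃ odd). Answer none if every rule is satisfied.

Σmᵢ = 0  ✓
l₃∈[|l₁−l₂|,l₁+l₂]=[2,4], have l₃=5  ✗
Σlᵢ = 9 ⇒ odd

triangle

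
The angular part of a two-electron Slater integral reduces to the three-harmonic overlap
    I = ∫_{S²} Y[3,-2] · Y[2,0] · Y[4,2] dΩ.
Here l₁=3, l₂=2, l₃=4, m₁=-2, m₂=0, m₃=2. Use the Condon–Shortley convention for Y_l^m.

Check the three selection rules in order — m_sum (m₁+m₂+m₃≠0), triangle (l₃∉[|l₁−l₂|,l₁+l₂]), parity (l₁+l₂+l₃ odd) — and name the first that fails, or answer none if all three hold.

parity

Σmᵢ = 0  ✓
l₃∈[|l₁−l₂|,l₁+l₂]=[1,5], have l₃=4  ✓
Σlᵢ = 9 ⇒ odd  ✗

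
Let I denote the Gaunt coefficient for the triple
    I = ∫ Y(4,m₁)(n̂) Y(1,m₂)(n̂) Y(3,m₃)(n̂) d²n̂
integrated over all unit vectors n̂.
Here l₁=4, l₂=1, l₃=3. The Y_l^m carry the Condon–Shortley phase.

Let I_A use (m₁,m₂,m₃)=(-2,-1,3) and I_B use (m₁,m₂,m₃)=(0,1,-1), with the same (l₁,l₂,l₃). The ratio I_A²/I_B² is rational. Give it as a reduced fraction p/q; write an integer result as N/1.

1/6

Shared (l₁,l₂,l₃)=(4,1,3): N and (l;000)² cancel in I_A²/I_B².
A: Δ = 2!·6!·0!/9! = 1/252; Racah Σ t=0..0: t=0:+1/1440 = 1/1440; ⇒ 3j(4 1 3; -2 -1 3)² = 1/252, sgn +1
B: Δ = 2!·6!·0!/9! = 1/252; Racah Σ t=2..2: t=2:+1/96 = 1/96; ⇒ 3j(4 1 3; 0 1 -1)² = 1/42, sgn +1
I_A²/I_B² = (1/252)/(1/42) = 1/6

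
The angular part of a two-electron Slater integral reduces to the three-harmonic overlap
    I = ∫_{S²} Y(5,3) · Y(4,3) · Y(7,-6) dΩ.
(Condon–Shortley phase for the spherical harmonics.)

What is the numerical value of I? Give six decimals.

0.136138

Rules hold: Σm=0, L=16 even, 1≤7≤9.
N = 11·9·15 = 1485
Δ = 2!·8!·6!/17! = 1/6126120
Racah Σ t=0..2: t=0:+1/69120 t=1:−1/20736 t=2:+1/69120 = -1/51840
⇒ 3j(5 4 7; 0 0 0)² = 280/21879, sgn +1
Racah Σ t=1..2: t=1:−1/3628800 t=2:+1/9676800 = -1/5806080
⇒ 3j(5 4 7; 3 3 -6)² = 5/408, sgn +1
4πI² = N·(3j₀)²·(3jₘ)² = 875/3757
I = +1·√(0.232899/4π) = 0.13613773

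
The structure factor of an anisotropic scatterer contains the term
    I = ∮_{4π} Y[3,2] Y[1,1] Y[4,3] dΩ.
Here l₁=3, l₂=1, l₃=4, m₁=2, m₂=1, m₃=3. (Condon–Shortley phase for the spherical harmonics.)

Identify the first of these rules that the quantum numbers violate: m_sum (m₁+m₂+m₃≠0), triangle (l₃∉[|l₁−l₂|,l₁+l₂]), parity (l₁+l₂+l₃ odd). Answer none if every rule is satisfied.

m_sum

azimuthal sum: 2 + 1 + 3 = 6  ✗
2 ≤ 4 ≤ 4 (triangle on l)
L = 3 + 1 + 4 = 8 (even)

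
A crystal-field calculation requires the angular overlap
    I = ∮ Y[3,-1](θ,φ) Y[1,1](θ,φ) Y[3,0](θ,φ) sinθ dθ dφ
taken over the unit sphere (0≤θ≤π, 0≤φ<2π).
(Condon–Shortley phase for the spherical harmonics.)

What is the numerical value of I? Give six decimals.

Σlᵢ=7 odd — θ-integrand is odd under cosθ→−cosθ; I=0

0.000000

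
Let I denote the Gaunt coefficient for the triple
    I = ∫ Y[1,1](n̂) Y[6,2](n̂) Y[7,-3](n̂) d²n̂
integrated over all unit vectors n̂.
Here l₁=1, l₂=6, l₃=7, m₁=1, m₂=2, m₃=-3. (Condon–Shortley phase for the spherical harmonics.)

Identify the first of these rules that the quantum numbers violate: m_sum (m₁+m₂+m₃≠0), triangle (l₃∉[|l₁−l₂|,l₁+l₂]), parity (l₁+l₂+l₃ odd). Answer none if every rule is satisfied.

Σmᵢ = 0  ✓
l₃∈[|l₁−l₂|,l₁+l₂]=[5,7], have l₃=7  ✓
Σlᵢ = 14 ⇒ even  ✓

none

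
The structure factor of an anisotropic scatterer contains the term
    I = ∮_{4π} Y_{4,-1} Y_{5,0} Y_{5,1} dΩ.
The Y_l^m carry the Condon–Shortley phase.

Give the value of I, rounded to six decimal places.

-0.053153

Checks pass: Σm=0; 14 even; l₃=5∈[1,9].
(2·4+1)(2·5+1)(2·5+1) = 1089
Δ: 4! 4! 6! / 15! → 1/3153150
sum: t=0:+1/69120 t=1:−1/1728 t=2:+1/576 t=3:−1/1728 t=4:+1/69120 = 7/11520
3j²(4 5 5; 0 0 0) = Δ·Π!·Σ² = 2/143  (sign -1)
sum: t=1:−1/6912 t=2:+1/864 t=3:−1/1152 t=4:+1/17280 = 7/34560
3j²(4 5 5; -1 0 1) = Δ·Π!·Σ² = 1/429  (sign +1)
combine: 4πI² = 1089·2/143·1/429 = 6/169
take √, sign -1: I = -0.05315295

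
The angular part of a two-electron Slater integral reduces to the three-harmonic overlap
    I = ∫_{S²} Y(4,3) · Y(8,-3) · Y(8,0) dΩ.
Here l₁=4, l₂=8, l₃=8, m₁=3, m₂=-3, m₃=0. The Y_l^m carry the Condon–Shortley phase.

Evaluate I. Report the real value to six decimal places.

0.083505

m-sum 0 ✓  L=20 even ✓  4≤8≤12 ✓
Π(2lᵢ+1) = 9×17×17 = 2601
triangle coeff Δ(4,8,8) = 1/185175900
Σ_t [0,4]: t=0:+1/557383680 t=1:−1/21772800 t=2:+1/8294400 t=3:−1/21772800 t=4:+1/557383680 = 1/30965760
(3j)²=36/4199 [(4 8 8; 0 0 0)], sign=+1
Σ_t [0,1]: t=0:+1/87091200 t=1:−1/139345920 = 1/232243200
(3j)²=33/8398 [(4 8 8; 3 -3 0)], sign=+1
⇒ 4πI² = 5346/61009
I = (+1)√(5346/61009/(4π)) = 0.08350502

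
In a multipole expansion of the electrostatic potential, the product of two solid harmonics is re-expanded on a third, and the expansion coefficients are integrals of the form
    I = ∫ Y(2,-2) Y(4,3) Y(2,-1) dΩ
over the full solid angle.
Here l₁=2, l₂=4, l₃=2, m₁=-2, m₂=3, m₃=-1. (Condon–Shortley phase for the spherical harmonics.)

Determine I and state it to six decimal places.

-0.238414

Rules hold: Σm=0, L=8 even, 2≤2≤6.
N = 5·9·5 = 225
Δ = 4!·0!·4!/9! = 1/630
Racah Σ t=2..2: t=2:+1/16 = 1/16
⇒ 3j(2 4 2; 0 0 0)² = 2/35, sgn +1
Racah Σ t=4..4: t=4:+1/144 = 1/144
⇒ 3j(2 4 2; -2 3 -1)² = 1/18, sgn -1
4πI² = N·(3j₀)²·(3jₘ)² = 5/7
I = -1·√(0.714286/4π) = -0.23841361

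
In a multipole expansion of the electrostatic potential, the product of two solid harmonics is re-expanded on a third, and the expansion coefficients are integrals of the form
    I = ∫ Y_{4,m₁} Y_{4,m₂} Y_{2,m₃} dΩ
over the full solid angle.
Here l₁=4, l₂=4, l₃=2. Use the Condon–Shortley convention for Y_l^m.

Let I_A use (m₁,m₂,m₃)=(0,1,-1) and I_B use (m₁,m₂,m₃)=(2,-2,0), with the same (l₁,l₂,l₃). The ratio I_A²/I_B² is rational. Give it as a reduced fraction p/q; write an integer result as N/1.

15/32

Shared (l₁,l₂,l₃)=(4,4,2): N and (l;000)² cancel in I_A²/I_B².
A: Δ = 6!·2!·2!/11! = 1/13860; Racah Σ t=3..4: t=3:−1/72 t=4:+1/96 = -1/288; ⇒ 3j(4 4 2; 0 1 -1)² = 1/462, sgn +1
B: Δ = 6!·2!·2!/11! = 1/13860; Racah Σ t=0..2: t=0:+1/2880 t=1:−1/120 t=2:+1/192 = -1/360; ⇒ 3j(4 4 2; 2 -2 0)² = 16/3465, sgn -1
I_A²/I_B² = (1/462)/(16/3465) = 15/32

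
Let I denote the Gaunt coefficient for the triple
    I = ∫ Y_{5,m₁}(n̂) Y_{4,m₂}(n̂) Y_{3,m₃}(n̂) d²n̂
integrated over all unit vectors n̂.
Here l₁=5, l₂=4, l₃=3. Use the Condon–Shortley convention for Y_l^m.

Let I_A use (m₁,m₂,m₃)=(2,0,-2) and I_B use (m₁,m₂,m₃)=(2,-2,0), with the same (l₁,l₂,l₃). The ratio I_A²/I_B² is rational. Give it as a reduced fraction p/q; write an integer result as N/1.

25/3

Same 5,4,3: normalisation and zero-m 3j drop out of the ratio.
A: Δ: 6! 4! 2! / 13! → 1/180180; sum: t=2:+1/576 t=3:−1/864 = 1/1728; 3j²(5 4 3; 2 0 -2) = Δ·Π!·Σ² = 5/1287  (sign -1)
B: Δ: 6! 4! 2! / 13! → 1/180180; sum: t=0:+1/8640 t=1:−1/480 t=2:+1/576 = -1/4320; 3j²(5 4 3; 2 -2 0) = Δ·Π!·Σ² = 1/2145  (sign +1)
I_A²/I_B² = (5/1287)/(1/2145) = 25/3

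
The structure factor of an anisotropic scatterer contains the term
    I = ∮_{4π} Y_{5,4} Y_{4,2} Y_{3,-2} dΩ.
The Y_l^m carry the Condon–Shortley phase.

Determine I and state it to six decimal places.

m-sum = 4 + 2 − 2 = 4 ≠ 0 ⇒ I = 0

0.000000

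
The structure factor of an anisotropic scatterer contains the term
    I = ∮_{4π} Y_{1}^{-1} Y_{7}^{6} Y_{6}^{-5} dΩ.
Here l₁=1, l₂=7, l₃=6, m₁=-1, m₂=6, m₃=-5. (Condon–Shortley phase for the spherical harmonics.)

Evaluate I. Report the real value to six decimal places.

Checks pass: Σm=0; 14 even; l₃=6∈[6,8].
(2·1+1)(2·7+1)(2·6+1) = 585
Δ: 2! 0! 12! / 15! → 1/1365
sum: t=1:−1/518400 = -1/518400
3j²(1 7 6; 0 0 0) = Δ·Π!·Σ² = 7/195  (sign -1)
sum: t=2:+1/79833600 = 1/79833600
3j²(1 7 6; -1 6 -5) = Δ·Π!·Σ² = 2/35  (sign -1)
combine: 4πI² = 585·7/195·2/35 = 6/5
take √, sign +1: I = 0.30901936

0.309019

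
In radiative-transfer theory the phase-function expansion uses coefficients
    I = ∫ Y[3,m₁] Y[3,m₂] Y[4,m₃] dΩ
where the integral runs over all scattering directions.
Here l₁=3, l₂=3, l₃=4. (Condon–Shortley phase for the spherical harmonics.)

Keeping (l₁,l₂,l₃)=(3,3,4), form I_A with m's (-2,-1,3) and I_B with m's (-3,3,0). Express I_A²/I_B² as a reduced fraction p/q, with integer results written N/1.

Same 3,3,4: normalisation and zero-m 3j drop out of the ratio.
A: Δ: 2! 4! 4! / 11! → 1/34650; sum: t=1:−1/144 t=2:+1/288 = -1/288; 3j²(3 3 4; -2 -1 3) = Δ·Π!·Σ² = 1/99  (sign +1)
B: Δ: 2! 4! 4! / 11! → 1/34650; sum: t=2:+1/1152 = 1/1152; 3j²(3 3 4; -3 3 0) = Δ·Π!·Σ² = 1/154  (sign +1)
I_A²/I_B² = (1/99)/(1/154) = 14/9

14/9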